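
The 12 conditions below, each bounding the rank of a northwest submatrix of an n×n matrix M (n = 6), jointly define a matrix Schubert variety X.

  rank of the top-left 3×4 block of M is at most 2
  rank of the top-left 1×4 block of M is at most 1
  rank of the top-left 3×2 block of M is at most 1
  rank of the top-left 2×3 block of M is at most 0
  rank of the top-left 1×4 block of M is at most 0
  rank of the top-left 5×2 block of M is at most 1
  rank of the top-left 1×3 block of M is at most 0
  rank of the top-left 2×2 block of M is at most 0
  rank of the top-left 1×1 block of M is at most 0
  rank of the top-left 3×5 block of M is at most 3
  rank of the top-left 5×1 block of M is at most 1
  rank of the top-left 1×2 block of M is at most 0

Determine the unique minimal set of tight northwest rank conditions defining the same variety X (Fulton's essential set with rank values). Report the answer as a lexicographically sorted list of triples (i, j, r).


The tightest implied rank at each (i,j), from the 12 conditions:

  0 | 0 | 0 | 0 | 1 | 1
  0 | 0 | 0 | 1 | 2 | 2
  1 | 1 | 1 | 2 | 3 | 3
  1 | 1 | 2 | 3 | 4 | 4
  1 | 1 | 2 | 3 | 4 | 5
  1 | 2 | 3 | 4 | 5 | 6

the unique w with this rank table is (5, 4, 1, 3, 6, 2).

3 SE-corners of the 9-cell Rothe diagram give Ess(w):

[(1, 4, 0), (2, 3, 0), (5, 2, 1)]


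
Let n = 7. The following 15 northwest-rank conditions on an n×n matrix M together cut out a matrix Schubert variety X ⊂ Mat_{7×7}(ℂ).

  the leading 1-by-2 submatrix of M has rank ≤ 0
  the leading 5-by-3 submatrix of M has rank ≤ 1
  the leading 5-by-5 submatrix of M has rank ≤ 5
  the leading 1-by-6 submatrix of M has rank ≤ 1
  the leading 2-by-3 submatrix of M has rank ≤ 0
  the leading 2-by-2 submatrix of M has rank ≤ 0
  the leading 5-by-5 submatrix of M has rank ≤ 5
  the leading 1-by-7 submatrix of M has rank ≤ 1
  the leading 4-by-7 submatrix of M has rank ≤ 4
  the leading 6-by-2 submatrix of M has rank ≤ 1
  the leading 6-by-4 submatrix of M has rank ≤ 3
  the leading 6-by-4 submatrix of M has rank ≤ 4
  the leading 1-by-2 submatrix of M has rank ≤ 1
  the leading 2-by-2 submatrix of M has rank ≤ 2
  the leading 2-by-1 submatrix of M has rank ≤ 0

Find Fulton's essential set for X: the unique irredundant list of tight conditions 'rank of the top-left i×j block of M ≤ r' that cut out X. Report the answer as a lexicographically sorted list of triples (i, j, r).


Reconstructing r_w from the 15 given conditions:

  i=1: 0 0 0 1 1 1 1
  i=2: 0 0 0 1 2 2 2
  i=3: 1 1 1 2 3 3 3
  i=4: 1 1 1 2 3 4 4
  i=5: 1 1 1 2 3 4 5
  i=6: 1 1 2 3 4 5 6
  i=7: 1 2 3 4 5 6 7

second differences of R give the permutation w = (4, 5, 1, 6, 7, 3, 2).

Rothe diagram D(w) (11 cells), 3 SE-corners (essential conditions):

[(2, 3, 0), (5, 3, 1), (6, 2, 1)]


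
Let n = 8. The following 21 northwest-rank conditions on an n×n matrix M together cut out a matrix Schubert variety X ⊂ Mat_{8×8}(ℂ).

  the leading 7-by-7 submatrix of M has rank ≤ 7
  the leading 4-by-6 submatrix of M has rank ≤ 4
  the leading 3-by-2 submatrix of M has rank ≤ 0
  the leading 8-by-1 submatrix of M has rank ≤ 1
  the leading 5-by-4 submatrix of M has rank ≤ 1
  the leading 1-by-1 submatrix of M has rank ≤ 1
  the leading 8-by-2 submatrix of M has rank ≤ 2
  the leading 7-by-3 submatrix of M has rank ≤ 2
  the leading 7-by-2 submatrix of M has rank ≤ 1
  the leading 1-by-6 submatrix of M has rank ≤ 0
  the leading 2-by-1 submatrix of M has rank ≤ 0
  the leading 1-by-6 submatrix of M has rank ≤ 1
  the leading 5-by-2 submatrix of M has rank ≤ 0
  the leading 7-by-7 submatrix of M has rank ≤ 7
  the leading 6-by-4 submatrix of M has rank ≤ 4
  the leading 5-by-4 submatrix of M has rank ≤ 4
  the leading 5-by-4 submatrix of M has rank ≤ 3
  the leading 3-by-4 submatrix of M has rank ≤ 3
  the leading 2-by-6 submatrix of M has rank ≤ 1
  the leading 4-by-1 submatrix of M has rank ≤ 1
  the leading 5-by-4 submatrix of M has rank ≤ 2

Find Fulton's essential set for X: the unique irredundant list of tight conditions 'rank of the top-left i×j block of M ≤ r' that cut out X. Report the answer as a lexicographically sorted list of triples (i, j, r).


The tightest implied rank at each (i,j), from the 21 conditions:

  i=1: 0, 0, 0, 0, 0, 0, 1, 1
  i=2: 0, 0, 1, 1, 1, 1, 2, 2
  i=3: 0, 0, 1, 1, 2, 2, 3, 3
  i=4: 0, 0, 1, 1, 2, 3, 4, 4
  i=5: 0, 0, 1, 1, 2, 3, 4, 5
  i=6: 1, 1, 2, 2, 3, 4, 5, 6
  i=7: 1, 1, 2, 3, 4, 5, 6, 7
  i=8: 1, 2, 3, 4, 5, 6, 7, 8

giving w = (7, 3, 5, 6, 8, 1, 4, 2) via Δ²R.

Fulton essential set (4 of the 18 Rothe cells):

[(1, 6, 0), (5, 2, 0), (5, 4, 1), (7, 2, 1)]


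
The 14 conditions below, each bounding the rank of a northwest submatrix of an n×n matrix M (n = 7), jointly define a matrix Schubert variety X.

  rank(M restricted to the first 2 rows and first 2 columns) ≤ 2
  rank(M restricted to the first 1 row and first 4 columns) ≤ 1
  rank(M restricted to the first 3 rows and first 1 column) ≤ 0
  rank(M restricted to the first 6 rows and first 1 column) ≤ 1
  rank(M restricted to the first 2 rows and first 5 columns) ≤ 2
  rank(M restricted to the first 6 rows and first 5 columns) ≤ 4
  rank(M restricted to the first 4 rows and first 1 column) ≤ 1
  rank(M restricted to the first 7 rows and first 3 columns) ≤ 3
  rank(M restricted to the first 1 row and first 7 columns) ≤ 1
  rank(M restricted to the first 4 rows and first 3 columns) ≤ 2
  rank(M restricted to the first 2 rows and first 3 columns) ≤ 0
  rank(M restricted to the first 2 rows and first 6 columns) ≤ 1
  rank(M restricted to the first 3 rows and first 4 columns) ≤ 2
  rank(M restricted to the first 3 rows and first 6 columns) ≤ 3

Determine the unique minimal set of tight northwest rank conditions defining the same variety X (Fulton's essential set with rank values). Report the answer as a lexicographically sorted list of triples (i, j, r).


Recovering R(i,j) via the rank-extension bound from the 14 conditions:

  R[1]: 0 0 0 1 1 1 1
  R[2]: 0 0 0 1 1 1 2
  R[3]: 0 1 1 2 2 2 3
  R[4]: 1 2 2 3 3 3 4
  R[5]: 1 2 3 4 4 4 5
  R[6]: 1 2 3 4 4 5 6
  R[7]: 1 2 3 4 5 6 7

giving w = (4, 7, 2, 1, 3, 6, 5) via Δ²R.

D(w) has 10 cells with 4 SE-corners; essential set:

[(2, 3, 0), (2, 6, 1), (3, 1, 0), (6, 5, 4)]


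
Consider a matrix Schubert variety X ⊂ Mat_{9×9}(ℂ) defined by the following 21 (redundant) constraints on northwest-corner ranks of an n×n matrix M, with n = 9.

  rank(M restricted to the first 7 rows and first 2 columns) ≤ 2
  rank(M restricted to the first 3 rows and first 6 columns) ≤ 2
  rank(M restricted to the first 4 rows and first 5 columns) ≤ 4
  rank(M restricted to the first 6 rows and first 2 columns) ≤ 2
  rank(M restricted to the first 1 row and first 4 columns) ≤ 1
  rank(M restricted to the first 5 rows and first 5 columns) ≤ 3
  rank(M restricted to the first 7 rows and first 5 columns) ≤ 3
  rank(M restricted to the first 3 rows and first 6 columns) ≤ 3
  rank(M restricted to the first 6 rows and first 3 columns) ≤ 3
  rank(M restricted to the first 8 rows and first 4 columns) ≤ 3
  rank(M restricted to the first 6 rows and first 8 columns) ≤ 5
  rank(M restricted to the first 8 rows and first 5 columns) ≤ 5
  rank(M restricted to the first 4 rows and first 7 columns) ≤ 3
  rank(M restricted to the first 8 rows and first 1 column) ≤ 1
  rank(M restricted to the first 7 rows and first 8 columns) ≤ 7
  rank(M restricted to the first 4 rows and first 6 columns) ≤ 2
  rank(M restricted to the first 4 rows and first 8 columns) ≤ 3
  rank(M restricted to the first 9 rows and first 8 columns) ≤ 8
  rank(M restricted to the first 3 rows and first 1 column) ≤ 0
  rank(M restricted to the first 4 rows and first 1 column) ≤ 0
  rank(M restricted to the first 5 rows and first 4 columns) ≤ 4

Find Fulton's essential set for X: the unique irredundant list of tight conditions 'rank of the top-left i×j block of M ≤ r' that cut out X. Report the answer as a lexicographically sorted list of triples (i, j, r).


Computing R[i][j] = min implied NW-rank bound (n=9, 21 conditions):

  row 1: 0 1 1 1 1 1 1 1 1
  row 2: 0 1 2 2 2 2 2 2 2
  row 3: 0 1 2 2 2 2 3 3 3
  row 4: 0 1 2 2 2 2 3 3 4
  row 5: 1 2 3 3 3 3 4 4 5
  row 6: 1 2 3 3 3 4 5 5 6
  row 7: 1 2 3 3 3 4 5 6 7
  row 8: 1 2 3 3 4 5 6 7 8
  row 9: 1 2 3 4 5 6 7 8 9

hence w(1..9) = (2, 3, 7, 9, 1, 6, 8, 5, 4).

ℓ(w)=16; the 5 essential cells (i,j,r):

[(4, 1, 0), (4, 6, 2), (4, 8, 3), (7, 5, 3), (8, 4, 3)]


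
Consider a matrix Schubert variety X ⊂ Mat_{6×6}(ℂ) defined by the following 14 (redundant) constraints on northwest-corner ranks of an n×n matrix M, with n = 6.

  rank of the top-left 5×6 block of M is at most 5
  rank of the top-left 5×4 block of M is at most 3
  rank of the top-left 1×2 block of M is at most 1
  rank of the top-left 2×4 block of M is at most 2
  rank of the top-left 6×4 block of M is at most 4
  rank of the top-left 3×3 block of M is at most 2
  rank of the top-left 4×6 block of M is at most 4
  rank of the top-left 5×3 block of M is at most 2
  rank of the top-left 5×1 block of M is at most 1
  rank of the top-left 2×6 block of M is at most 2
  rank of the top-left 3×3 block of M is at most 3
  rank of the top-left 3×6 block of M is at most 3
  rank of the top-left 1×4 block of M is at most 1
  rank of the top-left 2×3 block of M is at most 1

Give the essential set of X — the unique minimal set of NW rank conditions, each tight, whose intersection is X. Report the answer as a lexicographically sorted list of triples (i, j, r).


Reconstructing r_w from the 14 given conditions:

  R[1]: 1  1  1  1  1  1
  R[2]: 1  1  1  2  2  2
  R[3]: 1  2  2  3  3  3
  R[4]: 1  2  2  3  4  4
  R[5]: 1  2  2  3  4  5
  R[6]: 1  2  3  4  5  6

second differences of R give the permutation w = (1, 4, 2, 5, 6, 3).

Fulton essential set (2 of the 4 Rothe cells):

[(2, 3, 1), (5, 3, 2)]


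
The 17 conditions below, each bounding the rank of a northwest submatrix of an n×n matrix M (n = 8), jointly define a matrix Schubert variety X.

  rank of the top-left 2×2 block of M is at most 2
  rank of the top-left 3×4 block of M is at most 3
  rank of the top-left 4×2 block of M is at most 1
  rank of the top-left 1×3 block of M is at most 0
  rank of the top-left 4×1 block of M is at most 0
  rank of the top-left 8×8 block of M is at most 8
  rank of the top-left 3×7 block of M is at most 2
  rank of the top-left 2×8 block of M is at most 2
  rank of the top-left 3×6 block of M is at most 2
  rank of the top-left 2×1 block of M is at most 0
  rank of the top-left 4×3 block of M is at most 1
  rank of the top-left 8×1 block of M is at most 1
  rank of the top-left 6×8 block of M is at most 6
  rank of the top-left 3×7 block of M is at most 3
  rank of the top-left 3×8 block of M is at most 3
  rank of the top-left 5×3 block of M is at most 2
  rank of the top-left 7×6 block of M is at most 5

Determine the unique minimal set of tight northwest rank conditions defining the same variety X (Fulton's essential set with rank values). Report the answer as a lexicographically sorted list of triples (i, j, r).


Propagating the 17 rank bounds to every northwest block:

  R[1]: 0, 0, 0, 1, 1, 1, 1, 1
  R[2]: 0, 1, 1, 2, 2, 2, 2, 2
  R[3]: 0, 1, 1, 2, 2, 2, 2, 3
  R[4]: 0, 1, 1, 2, 3, 3, 3, 4
  R[5]: 1, 2, 2, 3, 4, 4, 4, 5
  R[6]: 1, 2, 3, 4, 5, 5, 5, 6
  R[7]: 1, 2, 3, 4, 5, 5, 6, 7
  R[8]: 1, 2, 3, 4, 5, 6, 7, 8

giving w = (4, 2, 8, 5, 1, 3, 7, 6) via Δ²R.

D(w) has 12 cells with 5 SE-corners; essential set:

[(1, 3, 0), (3, 7, 2), (4, 1, 0), (4, 3, 1), (7, 6, 5)]


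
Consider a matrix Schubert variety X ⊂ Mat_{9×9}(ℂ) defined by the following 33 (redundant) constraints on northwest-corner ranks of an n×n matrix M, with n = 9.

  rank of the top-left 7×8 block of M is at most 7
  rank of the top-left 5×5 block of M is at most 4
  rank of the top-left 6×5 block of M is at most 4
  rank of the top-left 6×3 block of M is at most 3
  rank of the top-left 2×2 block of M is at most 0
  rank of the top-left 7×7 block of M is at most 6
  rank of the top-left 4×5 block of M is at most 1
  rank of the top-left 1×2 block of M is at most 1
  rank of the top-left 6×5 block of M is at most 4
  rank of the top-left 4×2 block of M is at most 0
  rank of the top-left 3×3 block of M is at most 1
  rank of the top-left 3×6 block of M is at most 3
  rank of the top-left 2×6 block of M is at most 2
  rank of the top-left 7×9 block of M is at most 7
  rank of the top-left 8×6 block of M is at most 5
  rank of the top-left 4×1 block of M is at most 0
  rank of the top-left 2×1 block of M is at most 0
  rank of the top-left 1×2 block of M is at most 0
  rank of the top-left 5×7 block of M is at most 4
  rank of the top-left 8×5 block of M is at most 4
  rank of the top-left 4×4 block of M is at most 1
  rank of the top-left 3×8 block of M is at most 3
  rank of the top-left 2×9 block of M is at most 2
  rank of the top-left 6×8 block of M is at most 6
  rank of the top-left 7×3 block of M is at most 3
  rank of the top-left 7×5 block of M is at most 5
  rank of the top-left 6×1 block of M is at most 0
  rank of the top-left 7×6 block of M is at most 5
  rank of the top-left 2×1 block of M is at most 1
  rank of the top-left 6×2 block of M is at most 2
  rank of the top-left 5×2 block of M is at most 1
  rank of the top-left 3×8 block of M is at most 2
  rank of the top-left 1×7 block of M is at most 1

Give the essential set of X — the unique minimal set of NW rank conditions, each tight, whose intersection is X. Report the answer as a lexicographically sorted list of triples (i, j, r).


The tightest implied rank at each (i,j), from the 33 conditions:

  i=1: 0 | 0 | 1 | 1 | 1 | 1 | 1 | 1 | 1
  i=2: 0 | 0 | 1 | 1 | 1 | 2 | 2 | 2 | 2
  i=3: 0 | 0 | 1 | 1 | 1 | 2 | 2 | 2 | 3
  i=4: 0 | 0 | 1 | 1 | 1 | 2 | 3 | 3 | 4
  i=5: 0 | 1 | 2 | 2 | 2 | 3 | 4 | 4 | 5
  i=6: 0 | 1 | 2 | 3 | 3 | 4 | 5 | 5 | 6
  i=7: 1 | 2 | 3 | 4 | 4 | 5 | 6 | 6 | 7
  i=8: 1 | 2 | 3 | 4 | 4 | 5 | 6 | 7 | 8
  i=9: 1 | 2 | 3 | 4 | 5 | 6 | 7 | 8 | 9

so w = (3, 6, 9, 7, 2, 4, 1, 8, 5).

5 SE-corners of the 19-cell Rothe diagram give Ess(w):

[(3, 8, 2), (4, 2, 0), (4, 5, 1), (6, 1, 0), (8, 5, 4)]


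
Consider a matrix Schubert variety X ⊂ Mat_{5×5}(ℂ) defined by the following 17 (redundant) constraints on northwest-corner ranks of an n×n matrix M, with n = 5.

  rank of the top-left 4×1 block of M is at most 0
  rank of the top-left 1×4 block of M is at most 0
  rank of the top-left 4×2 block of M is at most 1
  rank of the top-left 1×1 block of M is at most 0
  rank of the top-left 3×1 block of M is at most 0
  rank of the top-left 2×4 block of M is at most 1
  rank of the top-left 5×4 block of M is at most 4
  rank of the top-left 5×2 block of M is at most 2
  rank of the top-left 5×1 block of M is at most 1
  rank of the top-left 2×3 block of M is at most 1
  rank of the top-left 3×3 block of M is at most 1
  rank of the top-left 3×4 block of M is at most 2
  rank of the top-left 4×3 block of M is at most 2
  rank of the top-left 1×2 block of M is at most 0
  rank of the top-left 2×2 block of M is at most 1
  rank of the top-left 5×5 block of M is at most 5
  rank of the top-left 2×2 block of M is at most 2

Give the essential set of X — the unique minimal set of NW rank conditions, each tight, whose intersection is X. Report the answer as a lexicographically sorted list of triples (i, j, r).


The tightest implied rank at each (i,j), from the 17 conditions:

  0, 0, 0, 0, 1
  0, 1, 1, 1, 2
  0, 1, 1, 2, 3
  0, 1, 2, 3, 4
  1, 2, 3, 4, 5

hence w(1..5) = (5, 2, 4, 3, 1).

Fulton essential set (3 of the 8 Rothe cells):

[(1, 4, 0), (3, 3, 1), (4, 1, 0)]


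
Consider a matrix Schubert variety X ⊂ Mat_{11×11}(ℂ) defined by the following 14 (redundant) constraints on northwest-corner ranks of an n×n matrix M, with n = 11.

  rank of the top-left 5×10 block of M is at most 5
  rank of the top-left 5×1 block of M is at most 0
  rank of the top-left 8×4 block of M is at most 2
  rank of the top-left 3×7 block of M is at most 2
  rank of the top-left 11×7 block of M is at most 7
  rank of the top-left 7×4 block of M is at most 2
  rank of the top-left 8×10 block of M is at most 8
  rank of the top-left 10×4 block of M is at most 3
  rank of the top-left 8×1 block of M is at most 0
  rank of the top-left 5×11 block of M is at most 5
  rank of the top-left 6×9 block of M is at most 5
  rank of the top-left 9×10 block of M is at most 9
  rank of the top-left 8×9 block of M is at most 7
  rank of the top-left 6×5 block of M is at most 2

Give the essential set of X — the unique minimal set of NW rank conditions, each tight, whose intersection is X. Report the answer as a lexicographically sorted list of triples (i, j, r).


Propagating the 14 rank bounds to every northwest block:

  R[1]: 0 | 1 | 1 | 1 | 1 | 1 | 1 | 1 | 1 | 1 | 1
  R[2]: 0 | 1 | 2 | 2 | 2 | 2 | 2 | 2 | 2 | 2 | 2
  R[3]: 0 | 1 | 2 | 2 | 2 | 2 | 2 | 3 | 3 | 3 | 3
  R[4]: 0 | 1 | 2 | 2 | 2 | 3 | 3 | 4 | 4 | 4 | 4
  R[5]: 0 | 1 | 2 | 2 | 2 | 3 | 4 | 5 | 5 | 5 | 5
  R[6]: 0 | 1 | 2 | 2 | 2 | 3 | 4 | 5 | 5 | 6 | 6
  R[7]: 0 | 1 | 2 | 2 | 3 | 4 | 5 | 6 | 6 | 7 | 7
  R[8]: 0 | 1 | 2 | 2 | 3 | 4 | 5 | 6 | 7 | 8 | 8
  R[9]: 1 | 2 | 3 | 3 | 4 | 5 | 6 | 7 | 8 | 9 | 9
  R[10]: 1 | 2 | 3 | 3 | 4 | 5 | 6 | 7 | 8 | 9 | 10
  R[11]: 1 | 2 | 3 | 4 | 5 | 6 | 7 | 8 | 9 | 10 | 11

giving w = (2, 3, 8, 6, 7, 10, 5, 9, 1, 11, 4) via Δ²R.

6 SE-corners of the 22-cell Rothe diagram give Ess(w):

[(3, 7, 2), (6, 5, 2), (6, 9, 5), (8, 1, 0), (8, 4, 2), (10, 4, 3)]


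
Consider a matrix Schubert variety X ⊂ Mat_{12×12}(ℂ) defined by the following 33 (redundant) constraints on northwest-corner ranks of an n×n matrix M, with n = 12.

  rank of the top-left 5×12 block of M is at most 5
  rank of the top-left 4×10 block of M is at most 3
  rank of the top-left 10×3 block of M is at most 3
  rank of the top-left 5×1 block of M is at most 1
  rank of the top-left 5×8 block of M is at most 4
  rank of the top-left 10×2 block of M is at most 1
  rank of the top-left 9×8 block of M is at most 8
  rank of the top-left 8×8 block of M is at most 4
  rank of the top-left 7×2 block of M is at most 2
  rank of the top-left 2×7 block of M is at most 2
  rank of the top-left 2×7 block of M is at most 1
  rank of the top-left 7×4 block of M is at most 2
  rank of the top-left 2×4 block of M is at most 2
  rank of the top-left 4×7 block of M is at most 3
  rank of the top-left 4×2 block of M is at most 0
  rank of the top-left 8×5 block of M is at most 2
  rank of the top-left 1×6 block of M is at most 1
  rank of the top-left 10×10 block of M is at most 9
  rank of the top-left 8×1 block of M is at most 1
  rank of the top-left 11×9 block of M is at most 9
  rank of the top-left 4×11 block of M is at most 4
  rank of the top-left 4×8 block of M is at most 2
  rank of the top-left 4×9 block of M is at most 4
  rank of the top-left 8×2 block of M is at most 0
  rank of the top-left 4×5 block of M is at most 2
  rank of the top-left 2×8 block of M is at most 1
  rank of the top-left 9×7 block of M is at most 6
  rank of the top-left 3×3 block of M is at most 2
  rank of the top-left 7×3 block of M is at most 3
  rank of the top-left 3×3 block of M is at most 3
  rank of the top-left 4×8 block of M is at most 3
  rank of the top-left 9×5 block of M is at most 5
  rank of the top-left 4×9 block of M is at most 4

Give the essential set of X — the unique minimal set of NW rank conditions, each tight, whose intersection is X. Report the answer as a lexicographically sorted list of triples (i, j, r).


Reconstructing r_w from the 33 given conditions:

  0, 0, 1, 1, 1, 1, 1, 1, 1, 1, 1, 1
  0, 0, 1, 1, 1, 1, 1, 1, 2, 2, 2, 2
  0, 0, 1, 2, 2, 2, 2, 2, 3, 3, 3, 3
  0, 0, 1, 2, 2, 2, 2, 2, 3, 3, 4, 4
  0, 0, 1, 2, 2, 3, 3, 3, 4, 4, 5, 5
  0, 0, 1, 2, 2, 3, 4, 4, 5, 5, 6, 6
  0, 0, 1, 2, 2, 3, 4, 4, 5, 6, 7, 7
  0, 0, 1, 2, 2, 3, 4, 4, 5, 6, 7, 8
  1, 1, 2, 3, 3, 4, 5, 5, 6, 7, 8, 9
  1, 1, 2, 3, 4, 5, 6, 6, 7, 8, 9, 10
  1, 2, 3, 4, 5, 6, 7, 7, 8, 9, 10, 11
  1, 2, 3, 4, 5, 6, 7, 8, 9, 10, 11, 12

hence w(1..12) = (3, 9, 4, 11, 6, 7, 10, 12, 1, 5, 2, 8).

7 SE-corners of the 33-cell Rothe diagram give Ess(w):

[(2, 8, 1), (4, 8, 2), (4, 10, 3), (8, 2, 0), (8, 5, 2), (8, 8, 4), (10, 2, 1)]


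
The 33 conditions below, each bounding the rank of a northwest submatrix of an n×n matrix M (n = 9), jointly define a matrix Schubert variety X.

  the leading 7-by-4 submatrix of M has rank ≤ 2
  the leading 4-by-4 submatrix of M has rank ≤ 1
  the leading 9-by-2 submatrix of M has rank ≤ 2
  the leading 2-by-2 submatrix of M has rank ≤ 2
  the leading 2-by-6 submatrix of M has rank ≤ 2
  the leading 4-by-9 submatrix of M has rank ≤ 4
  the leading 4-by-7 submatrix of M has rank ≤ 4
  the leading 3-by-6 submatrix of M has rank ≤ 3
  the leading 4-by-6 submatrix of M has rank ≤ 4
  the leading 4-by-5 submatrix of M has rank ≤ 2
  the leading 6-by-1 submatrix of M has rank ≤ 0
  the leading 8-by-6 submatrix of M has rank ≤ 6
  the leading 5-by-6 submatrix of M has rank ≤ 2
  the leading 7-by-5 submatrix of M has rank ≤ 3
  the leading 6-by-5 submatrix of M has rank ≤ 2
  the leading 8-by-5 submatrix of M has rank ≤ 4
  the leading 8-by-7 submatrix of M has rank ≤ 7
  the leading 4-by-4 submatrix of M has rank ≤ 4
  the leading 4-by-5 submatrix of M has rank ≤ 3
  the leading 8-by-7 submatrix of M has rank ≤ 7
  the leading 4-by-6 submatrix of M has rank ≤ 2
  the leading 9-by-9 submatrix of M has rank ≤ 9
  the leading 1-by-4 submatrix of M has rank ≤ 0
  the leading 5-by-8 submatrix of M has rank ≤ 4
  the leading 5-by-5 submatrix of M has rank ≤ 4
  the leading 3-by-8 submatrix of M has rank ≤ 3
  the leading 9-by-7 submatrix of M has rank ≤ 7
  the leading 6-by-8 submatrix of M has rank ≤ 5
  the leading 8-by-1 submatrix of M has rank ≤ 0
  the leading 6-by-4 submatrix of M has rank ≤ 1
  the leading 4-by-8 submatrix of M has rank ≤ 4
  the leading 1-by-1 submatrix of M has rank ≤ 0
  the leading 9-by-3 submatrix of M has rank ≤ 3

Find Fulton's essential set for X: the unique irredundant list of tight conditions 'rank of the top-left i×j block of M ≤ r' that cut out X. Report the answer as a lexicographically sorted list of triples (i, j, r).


Recovering R(i,j) via the rank-extension bound from the 33 conditions:

  i=1: 0 | 0 | 0 | 0 | 1 | 1 | 1 | 1 | 1
  i=2: 0 | 1 | 1 | 1 | 2 | 2 | 2 | 2 | 2
  i=3: 0 | 1 | 1 | 1 | 2 | 2 | 3 | 3 | 3
  i=4: 0 | 1 | 1 | 1 | 2 | 2 | 3 | 4 | 4
  i=5: 0 | 1 | 1 | 1 | 2 | 2 | 3 | 4 | 5
  i=6: 0 | 1 | 1 | 1 | 2 | 3 | 4 | 5 | 6
  i=7: 0 | 1 | 2 | 2 | 3 | 4 | 5 | 6 | 7
  i=8: 0 | 1 | 2 | 3 | 4 | 5 | 6 | 7 | 8
  i=9: 1 | 2 | 3 | 4 | 5 | 6 | 7 | 8 | 9

second differences of R give the permutation w = (5, 2, 7, 8, 9, 6, 3, 4, 1).

4 SE-corners of the 22-cell Rothe diagram give Ess(w):

[(1, 4, 0), (5, 6, 2), (6, 4, 1), (8, 1, 0)]


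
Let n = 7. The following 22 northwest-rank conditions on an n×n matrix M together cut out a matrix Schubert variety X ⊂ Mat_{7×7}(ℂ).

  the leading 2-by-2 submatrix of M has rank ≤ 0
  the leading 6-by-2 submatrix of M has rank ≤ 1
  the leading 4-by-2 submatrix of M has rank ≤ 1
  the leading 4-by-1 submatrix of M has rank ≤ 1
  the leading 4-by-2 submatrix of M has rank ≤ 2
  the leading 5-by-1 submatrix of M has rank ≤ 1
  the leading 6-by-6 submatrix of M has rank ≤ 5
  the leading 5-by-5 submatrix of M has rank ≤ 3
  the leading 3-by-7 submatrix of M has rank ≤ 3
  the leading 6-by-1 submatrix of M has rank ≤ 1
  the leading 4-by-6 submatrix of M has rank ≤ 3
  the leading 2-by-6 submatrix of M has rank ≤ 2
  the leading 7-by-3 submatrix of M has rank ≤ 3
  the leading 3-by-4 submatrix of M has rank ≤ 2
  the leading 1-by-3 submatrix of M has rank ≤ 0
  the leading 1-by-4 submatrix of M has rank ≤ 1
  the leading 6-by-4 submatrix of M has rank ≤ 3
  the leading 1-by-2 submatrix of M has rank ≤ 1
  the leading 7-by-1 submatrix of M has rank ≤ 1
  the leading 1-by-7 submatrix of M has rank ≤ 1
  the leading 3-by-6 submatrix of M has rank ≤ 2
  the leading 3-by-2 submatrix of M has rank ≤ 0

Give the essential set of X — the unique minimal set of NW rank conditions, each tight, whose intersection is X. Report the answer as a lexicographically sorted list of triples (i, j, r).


Recovering R(i,j) via the rank-extension bound from the 22 conditions:

  0, 0, 0, 1, 1, 1, 1
  0, 0, 1, 2, 2, 2, 2
  0, 0, 1, 2, 2, 2, 3
  1, 1, 2, 3, 3, 3, 4
  1, 1, 2, 3, 3, 4, 5
  1, 1, 2, 3, 4, 5, 6
  1, 2, 3, 4, 5, 6, 7

reading off 1-entries of Δ²R: w = (4, 3, 7, 1, 6, 5, 2).

Fulton essential set (5 of the 12 Rothe cells):

[(1, 3, 0), (3, 2, 0), (3, 6, 2), (5, 5, 3), (6, 2, 1)]


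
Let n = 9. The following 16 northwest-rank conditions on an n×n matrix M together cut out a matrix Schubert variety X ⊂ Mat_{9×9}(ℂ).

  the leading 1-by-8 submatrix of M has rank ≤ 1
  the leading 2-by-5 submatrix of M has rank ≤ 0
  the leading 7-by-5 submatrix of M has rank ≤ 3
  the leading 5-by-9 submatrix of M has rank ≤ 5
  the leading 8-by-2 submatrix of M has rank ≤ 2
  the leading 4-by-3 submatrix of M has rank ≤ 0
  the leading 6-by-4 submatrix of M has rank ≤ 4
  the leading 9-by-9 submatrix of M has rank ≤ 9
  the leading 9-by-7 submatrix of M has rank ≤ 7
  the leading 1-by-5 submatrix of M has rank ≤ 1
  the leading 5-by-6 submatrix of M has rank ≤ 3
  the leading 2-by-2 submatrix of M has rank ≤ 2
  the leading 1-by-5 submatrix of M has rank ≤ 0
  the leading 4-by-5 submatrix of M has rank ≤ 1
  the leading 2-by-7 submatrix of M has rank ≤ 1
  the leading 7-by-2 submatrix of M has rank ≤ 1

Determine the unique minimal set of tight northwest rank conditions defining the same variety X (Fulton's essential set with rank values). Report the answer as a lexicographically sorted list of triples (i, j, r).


Reconstructing r_w from the 16 given conditions:

  i=1: 0  0  0  0  0  1  1  1  1
  i=2: 0  0  0  0  0  1  1  2  2
  i=3: 0  0  0  1  1  2  2  3  3
  i=4: 0  0  0  1  1  2  3  4  4
  i=5: 1  1  1  2  2  3  4  5  5
  i=6: 1  1  2  3  3  4  5  6  6
  i=7: 1  1  2  3  3  4  5  6  7
  i=8: 1  2  3  4  4  5  6  7  8
  i=9: 1  2  3  4  5  6  7  8  9

so w = (6, 8, 4, 7, 1, 3, 9, 2, 5).

D(w) has 21 cells with 6 SE-corners; essential set:

[(2, 5, 0), (2, 7, 1), (4, 3, 0), (4, 5, 1), (7, 2, 1), (7, 5, 3)]


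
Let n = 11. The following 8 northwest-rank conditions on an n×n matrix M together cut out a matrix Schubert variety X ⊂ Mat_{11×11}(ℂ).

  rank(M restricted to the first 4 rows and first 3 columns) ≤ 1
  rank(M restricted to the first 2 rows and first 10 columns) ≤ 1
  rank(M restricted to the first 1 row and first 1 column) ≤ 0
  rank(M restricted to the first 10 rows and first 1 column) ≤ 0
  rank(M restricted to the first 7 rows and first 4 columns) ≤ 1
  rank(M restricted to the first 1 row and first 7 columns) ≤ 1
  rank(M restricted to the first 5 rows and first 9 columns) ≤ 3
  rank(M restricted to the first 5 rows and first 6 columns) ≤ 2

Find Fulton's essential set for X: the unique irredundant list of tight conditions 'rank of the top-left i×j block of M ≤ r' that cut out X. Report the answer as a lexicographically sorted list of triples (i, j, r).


Recovering R(i,j) via the rank-extension bound from the 8 conditions:

  0  1  1  1  1  1  1  1  1  1  1
  0  1  1  1  1  1  1  1  1  1  2
  0  1  1  1  2  2  2  2  2  2  3
  0  1  1  1  2  2  3  3  3  3  4
  0  1  1  1  2  2  3  3  3  4  5
  0  1  1  1  2  3  4  4  4  5  6
  0  1  1  1  2  3  4  5  5  6  7
  0  1  2  2  3  4  5  6  6  7  8
  0  1  2  3  4  5  6  7  7  8  9
  0  1  2  3  4  5  6  7  8  9  10
  1  2  3  4  5  6  7  8  9  10  11

second differences of R give the permutation w = (2, 11, 5, 7, 10, 6, 8, 3, 4, 9, 1).

5 SE-corners of the 32-cell Rothe diagram give Ess(w):

[(2, 10, 1), (5, 6, 2), (5, 9, 3), (7, 4, 1), (10, 1, 0)]


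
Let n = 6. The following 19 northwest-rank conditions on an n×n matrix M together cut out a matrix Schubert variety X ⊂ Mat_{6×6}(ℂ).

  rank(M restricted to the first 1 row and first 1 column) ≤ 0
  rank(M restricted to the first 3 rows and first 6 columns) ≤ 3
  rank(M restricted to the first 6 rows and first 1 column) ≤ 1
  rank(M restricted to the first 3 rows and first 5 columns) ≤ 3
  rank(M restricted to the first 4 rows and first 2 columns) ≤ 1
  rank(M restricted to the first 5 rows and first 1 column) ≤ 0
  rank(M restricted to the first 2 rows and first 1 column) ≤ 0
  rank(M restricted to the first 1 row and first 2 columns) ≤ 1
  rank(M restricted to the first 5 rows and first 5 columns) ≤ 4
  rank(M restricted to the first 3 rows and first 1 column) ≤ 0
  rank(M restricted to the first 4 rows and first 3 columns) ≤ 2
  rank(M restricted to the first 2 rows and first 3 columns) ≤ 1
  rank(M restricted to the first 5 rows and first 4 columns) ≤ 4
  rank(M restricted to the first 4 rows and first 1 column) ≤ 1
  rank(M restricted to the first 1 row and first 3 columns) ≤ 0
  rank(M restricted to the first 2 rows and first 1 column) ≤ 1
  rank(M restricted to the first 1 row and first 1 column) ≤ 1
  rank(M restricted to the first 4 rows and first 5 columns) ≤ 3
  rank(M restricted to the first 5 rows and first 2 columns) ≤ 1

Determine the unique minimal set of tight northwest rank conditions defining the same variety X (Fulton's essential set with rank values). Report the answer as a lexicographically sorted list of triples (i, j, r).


The tightest implied rank at each (i,j), from the 19 conditions:

  i=1: 0, 0, 0, 1, 1, 1
  i=2: 0, 1, 1, 2, 2, 2
  i=3: 0, 1, 2, 3, 3, 3
  i=4: 0, 1, 2, 3, 3, 4
  i=5: 0, 1, 2, 3, 4, 5
  i=6: 1, 2, 3, 4, 5, 6

giving w = (4, 2, 3, 6, 5, 1) via Δ²R.

Fulton essential set (3 of the 8 Rothe cells):

[(1, 3, 0), (4, 5, 3), (5, 1, 0)]


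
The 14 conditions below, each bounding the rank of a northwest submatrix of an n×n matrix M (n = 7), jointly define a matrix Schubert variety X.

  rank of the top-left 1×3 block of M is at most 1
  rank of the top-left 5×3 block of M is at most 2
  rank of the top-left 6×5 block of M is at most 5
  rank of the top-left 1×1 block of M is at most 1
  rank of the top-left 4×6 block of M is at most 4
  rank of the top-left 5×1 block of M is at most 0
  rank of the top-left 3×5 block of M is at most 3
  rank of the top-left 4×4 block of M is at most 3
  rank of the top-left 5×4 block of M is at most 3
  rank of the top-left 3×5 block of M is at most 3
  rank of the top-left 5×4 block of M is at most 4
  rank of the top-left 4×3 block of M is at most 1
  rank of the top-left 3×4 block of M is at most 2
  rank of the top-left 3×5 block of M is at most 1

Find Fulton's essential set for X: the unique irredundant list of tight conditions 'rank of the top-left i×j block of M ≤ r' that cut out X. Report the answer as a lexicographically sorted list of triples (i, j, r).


The tightest implied rank at each (i,j), from the 14 conditions:

  R[1]: 0 | 1 | 1 | 1 | 1 | 1 | 1
  R[2]: 0 | 1 | 1 | 1 | 1 | 2 | 2
  R[3]: 0 | 1 | 1 | 1 | 1 | 2 | 3
  R[4]: 0 | 1 | 1 | 2 | 2 | 3 | 4
  R[5]: 0 | 1 | 2 | 3 | 3 | 4 | 5
  R[6]: 1 | 2 | 3 | 4 | 4 | 5 | 6
  R[7]: 1 | 2 | 3 | 4 | 5 | 6 | 7

giving w = (2, 6, 7, 4, 3, 1, 5) via Δ²R.

ℓ(w)=12; the 3 essential cells (i,j,r):

[(3, 5, 1), (4, 3, 1), (5, 1, 0)]


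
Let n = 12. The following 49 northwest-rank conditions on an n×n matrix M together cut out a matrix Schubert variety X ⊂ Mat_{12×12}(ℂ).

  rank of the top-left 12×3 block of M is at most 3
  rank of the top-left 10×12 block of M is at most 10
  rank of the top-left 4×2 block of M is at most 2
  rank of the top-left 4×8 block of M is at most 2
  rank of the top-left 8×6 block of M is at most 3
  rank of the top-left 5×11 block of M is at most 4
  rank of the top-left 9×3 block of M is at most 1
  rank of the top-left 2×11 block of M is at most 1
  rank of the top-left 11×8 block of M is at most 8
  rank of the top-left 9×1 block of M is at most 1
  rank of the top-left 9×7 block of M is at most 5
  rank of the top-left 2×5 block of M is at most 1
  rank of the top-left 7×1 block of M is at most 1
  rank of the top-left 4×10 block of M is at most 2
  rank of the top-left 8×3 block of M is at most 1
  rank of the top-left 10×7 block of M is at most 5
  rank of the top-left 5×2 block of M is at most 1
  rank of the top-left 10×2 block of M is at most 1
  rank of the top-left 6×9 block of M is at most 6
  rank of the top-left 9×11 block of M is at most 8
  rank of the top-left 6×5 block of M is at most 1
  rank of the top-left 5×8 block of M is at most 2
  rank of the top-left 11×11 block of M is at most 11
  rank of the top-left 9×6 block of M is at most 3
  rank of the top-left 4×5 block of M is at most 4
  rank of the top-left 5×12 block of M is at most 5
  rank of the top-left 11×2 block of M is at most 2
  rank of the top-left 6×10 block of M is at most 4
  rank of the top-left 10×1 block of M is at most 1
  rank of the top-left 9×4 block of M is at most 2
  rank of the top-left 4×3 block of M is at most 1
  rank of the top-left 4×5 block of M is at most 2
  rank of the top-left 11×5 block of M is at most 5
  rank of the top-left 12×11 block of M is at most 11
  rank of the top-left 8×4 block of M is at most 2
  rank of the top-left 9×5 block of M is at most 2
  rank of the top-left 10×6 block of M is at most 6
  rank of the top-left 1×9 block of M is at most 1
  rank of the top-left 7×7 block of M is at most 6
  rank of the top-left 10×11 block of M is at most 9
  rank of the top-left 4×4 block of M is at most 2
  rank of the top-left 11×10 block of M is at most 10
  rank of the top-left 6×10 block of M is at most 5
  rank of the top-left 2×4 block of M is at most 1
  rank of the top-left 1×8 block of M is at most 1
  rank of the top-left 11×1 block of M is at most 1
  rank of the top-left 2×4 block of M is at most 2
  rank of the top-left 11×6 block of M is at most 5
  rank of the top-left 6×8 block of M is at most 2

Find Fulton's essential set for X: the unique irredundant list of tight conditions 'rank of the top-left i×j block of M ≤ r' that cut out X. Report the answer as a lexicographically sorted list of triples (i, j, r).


Rank table r_w(12×12) implied by the 49 constraints:

  i=1: 1 1 1 1 1 1 1 1 1 1 1 1
  i=2: 1 1 1 1 1 1 1 1 1 1 1 2
  i=3: 1 1 1 1 1 2 2 2 2 2 2 3
  i=4: 1 1 1 1 1 2 2 2 2 2 3 4
  i=5: 1 1 1 1 1 2 2 2 3 3 4 5
  i=6: 1 1 1 1 1 2 2 2 3 4 5 6
  i=7: 1 1 1 2 2 3 3 3 4 5 6 7
  i=8: 1 1 1 2 2 3 4 4 5 6 7 8
  i=9: 1 1 1 2 2 3 4 5 6 7 8 9
  i=10: 1 1 2 3 3 4 5 6 7 8 9 10
  i=11: 1 2 3 4 4 5 6 7 8 9 10 11
  i=12: 1 2 3 4 5 6 7 8 9 10 11 12

second differences of R give the permutation w = (1, 12, 6, 11, 9, 10, 4, 7, 8, 3, 2, 5).

D(w) has 43 cells with 7 SE-corners; essential set:

[(2, 11, 1), (4, 10, 2), (6, 5, 1), (6, 8, 2), (9, 3, 1), (9, 5, 2), (10, 2, 1)]


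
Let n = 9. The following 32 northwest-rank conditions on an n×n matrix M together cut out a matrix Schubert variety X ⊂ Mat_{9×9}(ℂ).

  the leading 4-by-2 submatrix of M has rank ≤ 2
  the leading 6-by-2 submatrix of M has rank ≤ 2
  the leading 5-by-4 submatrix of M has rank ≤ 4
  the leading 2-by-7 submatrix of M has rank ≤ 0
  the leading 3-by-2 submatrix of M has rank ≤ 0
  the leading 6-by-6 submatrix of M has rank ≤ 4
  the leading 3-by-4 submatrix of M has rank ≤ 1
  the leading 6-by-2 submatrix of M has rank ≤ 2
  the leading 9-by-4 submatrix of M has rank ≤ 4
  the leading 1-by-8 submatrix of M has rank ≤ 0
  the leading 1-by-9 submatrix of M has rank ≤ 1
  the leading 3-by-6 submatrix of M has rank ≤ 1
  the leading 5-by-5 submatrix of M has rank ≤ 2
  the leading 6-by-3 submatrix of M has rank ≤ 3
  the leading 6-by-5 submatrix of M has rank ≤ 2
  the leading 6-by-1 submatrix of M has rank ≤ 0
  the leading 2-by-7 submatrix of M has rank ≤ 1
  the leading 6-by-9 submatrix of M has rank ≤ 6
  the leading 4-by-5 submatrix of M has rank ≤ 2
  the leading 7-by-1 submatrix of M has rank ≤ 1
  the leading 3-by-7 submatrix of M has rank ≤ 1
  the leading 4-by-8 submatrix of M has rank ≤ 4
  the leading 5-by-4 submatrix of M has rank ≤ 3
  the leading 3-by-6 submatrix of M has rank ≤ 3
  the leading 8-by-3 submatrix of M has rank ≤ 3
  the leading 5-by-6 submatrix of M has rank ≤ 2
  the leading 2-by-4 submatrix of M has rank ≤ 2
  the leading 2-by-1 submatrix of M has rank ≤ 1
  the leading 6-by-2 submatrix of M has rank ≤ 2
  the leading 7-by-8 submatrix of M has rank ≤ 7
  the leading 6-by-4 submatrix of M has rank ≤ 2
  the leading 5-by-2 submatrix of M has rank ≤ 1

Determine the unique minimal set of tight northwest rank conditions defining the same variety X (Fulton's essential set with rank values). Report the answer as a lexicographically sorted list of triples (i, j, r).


Propagating the 32 rank bounds to every northwest block:

  row 1: 0 0 0 0 0 0 0 0 1
  row 2: 0 0 0 0 0 0 0 1 2
  row 3: 0 0 1 1 1 1 1 2 3
  row 4: 0 1 2 2 2 2 2 3 4
  row 5: 0 1 2 2 2 2 3 4 5
  row 6: 0 1 2 2 2 3 4 5 6
  row 7: 1 2 3 3 3 4 5 6 7
  row 8: 1 2 3 4 4 5 6 7 8
  row 9: 1 2 3 4 5 6 7 8 9

reading off 1-entries of Δ²R: w = (9, 8, 3, 2, 7, 6, 1, 4, 5).

ℓ(w)=25; the 6 essential cells (i,j,r):

[(1, 8, 0), (2, 7, 0), (3, 2, 0), (5, 6, 2), (6, 1, 0), (6, 5, 2)]


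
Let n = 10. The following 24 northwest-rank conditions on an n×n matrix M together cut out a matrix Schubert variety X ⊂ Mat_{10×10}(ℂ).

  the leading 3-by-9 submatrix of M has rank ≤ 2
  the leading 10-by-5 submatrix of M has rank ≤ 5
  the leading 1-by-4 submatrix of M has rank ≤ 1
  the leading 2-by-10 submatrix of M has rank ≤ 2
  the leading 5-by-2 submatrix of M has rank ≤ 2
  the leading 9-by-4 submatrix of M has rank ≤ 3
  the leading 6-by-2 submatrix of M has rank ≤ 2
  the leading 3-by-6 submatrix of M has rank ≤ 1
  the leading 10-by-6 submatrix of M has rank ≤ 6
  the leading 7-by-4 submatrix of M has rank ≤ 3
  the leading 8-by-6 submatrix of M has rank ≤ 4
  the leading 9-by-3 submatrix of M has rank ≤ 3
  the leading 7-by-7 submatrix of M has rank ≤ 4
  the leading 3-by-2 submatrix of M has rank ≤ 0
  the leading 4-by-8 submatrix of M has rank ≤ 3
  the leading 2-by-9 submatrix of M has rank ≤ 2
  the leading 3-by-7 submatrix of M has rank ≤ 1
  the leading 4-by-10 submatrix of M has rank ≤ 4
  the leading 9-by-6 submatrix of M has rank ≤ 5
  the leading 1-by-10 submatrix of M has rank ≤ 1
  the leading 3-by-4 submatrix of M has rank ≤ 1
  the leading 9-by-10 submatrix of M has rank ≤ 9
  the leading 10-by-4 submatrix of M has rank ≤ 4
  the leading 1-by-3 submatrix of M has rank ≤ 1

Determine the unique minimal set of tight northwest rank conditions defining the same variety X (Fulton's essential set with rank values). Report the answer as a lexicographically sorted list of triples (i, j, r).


Propagating the 24 rank bounds to every northwest block:

  i=1: 0, 0, 1, 1, 1, 1, 1, 1, 1, 1
  i=2: 0, 0, 1, 1, 1, 1, 1, 2, 2, 2
  i=3: 0, 0, 1, 1, 1, 1, 1, 2, 2, 3
  i=4: 1, 1, 2, 2, 2, 2, 2, 3, 3, 4
  i=5: 1, 2, 3, 3, 3, 3, 3, 4, 4, 5
  i=6: 1, 2, 3, 3, 4, 4, 4, 5, 5, 6
  i=7: 1, 2, 3, 3, 4, 4, 4, 5, 6, 7
  i=8: 1, 2, 3, 3, 4, 4, 5, 6, 7, 8
  i=9: 1, 2, 3, 3, 4, 5, 6, 7, 8, 9
  i=10: 1, 2, 3, 4, 5, 6, 7, 8, 9, 10

reading off 1-entries of Δ²R: w = (3, 8, 10, 1, 2, 5, 9, 7, 6, 4).

Fulton essential set (6 of the 22 Rothe cells):

[(3, 2, 0), (3, 7, 1), (3, 9, 2), (7, 7, 4), (8, 6, 4), (9, 4, 3)]


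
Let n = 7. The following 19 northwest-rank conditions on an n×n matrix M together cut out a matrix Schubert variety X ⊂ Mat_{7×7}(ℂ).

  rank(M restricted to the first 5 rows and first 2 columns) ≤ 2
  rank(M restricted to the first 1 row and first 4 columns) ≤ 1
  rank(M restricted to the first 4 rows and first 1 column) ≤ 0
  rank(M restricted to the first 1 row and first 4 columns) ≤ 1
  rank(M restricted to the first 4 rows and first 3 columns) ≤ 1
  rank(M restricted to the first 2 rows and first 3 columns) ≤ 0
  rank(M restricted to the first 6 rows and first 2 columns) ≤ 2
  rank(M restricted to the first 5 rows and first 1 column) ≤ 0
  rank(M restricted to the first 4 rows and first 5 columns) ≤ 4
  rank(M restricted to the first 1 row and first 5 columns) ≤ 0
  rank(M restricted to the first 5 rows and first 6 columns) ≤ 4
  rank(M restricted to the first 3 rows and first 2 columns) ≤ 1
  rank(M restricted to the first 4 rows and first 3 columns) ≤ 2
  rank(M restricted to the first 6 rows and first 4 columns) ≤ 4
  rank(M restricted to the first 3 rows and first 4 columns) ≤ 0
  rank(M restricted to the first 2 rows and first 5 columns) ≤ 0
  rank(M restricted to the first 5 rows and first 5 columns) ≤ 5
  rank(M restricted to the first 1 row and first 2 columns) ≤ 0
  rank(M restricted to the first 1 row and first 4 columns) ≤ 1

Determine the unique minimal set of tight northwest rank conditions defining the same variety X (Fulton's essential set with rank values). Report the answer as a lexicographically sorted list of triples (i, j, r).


Rank table r_w(7×7) implied by the 19 constraints:

  row 1: 0, 0, 0, 0, 0, 1, 1
  row 2: 0, 0, 0, 0, 0, 1, 2
  row 3: 0, 0, 0, 0, 1, 2, 3
  row 4: 0, 1, 1, 1, 2, 3, 4
  row 5: 0, 1, 2, 2, 3, 4, 5
  row 6: 1, 2, 3, 3, 4, 5, 6
  row 7: 1, 2, 3, 4, 5, 6, 7

giving w = (6, 7, 5, 2, 3, 1, 4) via Δ²R.

ℓ(w)=16; the 3 essential cells (i,j,r):

[(2, 5, 0), (3, 4, 0), (5, 1, 0)]
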